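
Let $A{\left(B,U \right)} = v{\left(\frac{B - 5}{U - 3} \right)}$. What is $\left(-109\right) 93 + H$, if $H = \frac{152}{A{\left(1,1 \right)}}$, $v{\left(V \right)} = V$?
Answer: $-10061$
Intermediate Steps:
$A{\left(B,U \right)} = \frac{-5 + B}{-3 + U}$ ($A{\left(B,U \right)} = \frac{B - 5}{U - 3} = \frac{-5 + B}{-3 + U}$)
$H = 76$ ($H = \frac{152}{\frac{1}{-3 + 1} \left(-5 + 1\right)} = \frac{152}{\frac{1}{-2} \left(-4\right)} = \frac{152}{\left(- \frac{1}{2}\right) \left(-4\right)} = \frac{152}{2} = 152 \cdot \frac{1}{2} = 76$)
$\left(-109\right) 93 + H = \left(-109\right) 93 + 76 = -10137 + 76 = -10061$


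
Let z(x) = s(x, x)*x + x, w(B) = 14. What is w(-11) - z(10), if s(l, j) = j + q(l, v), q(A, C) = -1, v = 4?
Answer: -86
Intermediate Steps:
s(l, j) = -1 + j (s(l, j) = j - 1 = -1 + j)
z(x) = x + x*(-1 + x) (z(x) = (-1 + x)*x + x = x*(-1 + x) + x = x + x*(-1 + x))
w(-11) - z(10) = 14 - 1*10² = 14 - 1*100 = 14 - 100 = -86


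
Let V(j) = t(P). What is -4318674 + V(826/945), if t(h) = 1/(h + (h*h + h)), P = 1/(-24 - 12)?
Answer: -306627150/71 ≈ -4.3187e+6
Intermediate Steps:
P = -1/36 (P = 1/(-36) = -1/36 ≈ -0.027778)
t(h) = 1/(h² + 2*h) (t(h) = 1/(h + (h² + h)) = 1/(h + (h + h²)) = 1/(h² + 2*h))
V(j) = -1296/71 (V(j) = 1/((-1/36)*(2 - 1/36)) = -36/71/36 = -36*36/71 = -1296/71)
-4318674 + V(826/945) = -4318674 - 1296/71 = -306627150/71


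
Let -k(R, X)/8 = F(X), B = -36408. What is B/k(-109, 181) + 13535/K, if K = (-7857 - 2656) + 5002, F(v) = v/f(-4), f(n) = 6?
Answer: 148033531/997491 ≈ 148.41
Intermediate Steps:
F(v) = v/6
k(R, X) = -4*X/3
K = -5511 (K = -10513 + 5002 = -5511)
B/k(-109, 181) + 13535/K = -36408/((-4/3*181)) + 13535/(-5511) = -36408/(-724/3) + 13535*(-1/5511) = -36408*(-3/724) - 13535/5511 = 27306/181 - 13535/5511 = 148033531/997491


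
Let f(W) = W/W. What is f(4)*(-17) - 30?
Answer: -47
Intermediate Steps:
f(W) = 1
f(4)*(-17) - 30 = 1*(-17) - 30 = -17 - 30 = -47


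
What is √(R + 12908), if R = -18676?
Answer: 2*I*√1442 ≈ 75.947*I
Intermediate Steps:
√(R + 12908) = √(-18676 + 12908) = √(-5768) = 2*I*√1442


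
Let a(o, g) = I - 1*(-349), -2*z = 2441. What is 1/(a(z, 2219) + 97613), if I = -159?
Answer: 1/97803 ≈ 1.0225e-5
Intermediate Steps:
z = -2441/2 (z = -½*2441 = -2441/2 ≈ -1220.5)
a(o, g) = 190 (a(o, g) = -159 - 1*(-349) = -159 + 349 = 190)
1/(a(z, 2219) + 97613) = 1/(190 + 97613) = 1/97803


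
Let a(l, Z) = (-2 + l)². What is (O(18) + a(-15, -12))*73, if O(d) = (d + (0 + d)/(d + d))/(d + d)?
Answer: 1521685/72 ≈ 21135.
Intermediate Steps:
O(d) = (½ + d)/(2*d) (O(d) = (d + d/((2*d)))/((2*d)) = (d + d*(1/(2*d)))*(1/(2*d)) = (d + ½)*(1/(2*d)) = (½ + d)*(1/(2*d)) = (½ + d)/(2*d))
(O(18) + a(-15, -12))*73 = ((¼)*(1 + 2*18)/18 + (-2 - 15)²)*73 = ((¼)*(1/18)*(1 + 36) + (-17)²)*73 = ((¼)*(1/18)*37 + 289)*73 = (37/72 + 289)*73 = (20845/72)*73 = 1521685/72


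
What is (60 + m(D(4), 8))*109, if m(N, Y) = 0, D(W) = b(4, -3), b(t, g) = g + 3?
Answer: 6540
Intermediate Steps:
b(t, g) = 3 + g
D(W) = 0 (D(W) = 3 - 3 = 0)
(60 + m(D(4), 8))*109 = (60 + 0)*109 = 60*109 = 6540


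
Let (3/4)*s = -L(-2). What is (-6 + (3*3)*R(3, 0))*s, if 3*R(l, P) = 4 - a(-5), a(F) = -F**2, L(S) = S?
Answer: 216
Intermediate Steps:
s = 8/3 (s = 4*(-1*(-2))/3 = (4/3)*2 = 8/3 ≈ 2.6667)
R(l, P) = 29/3 (R(l, P) = (4 - (-1)*(-5)**2)/3 = (4 - (-1)*25)/3 = (4 - 1*(-25))/3 = (4 + 25)/3 = (1/3)*29 = 29/3)
(-6 + (3*3)*R(3, 0))*s = (-6 + (3*3)*(29/3))*(8/3) = (-6 + 9*(29/3))*(8/3) = (-6 + 87)*(8/3) = 81*(8/3) = 216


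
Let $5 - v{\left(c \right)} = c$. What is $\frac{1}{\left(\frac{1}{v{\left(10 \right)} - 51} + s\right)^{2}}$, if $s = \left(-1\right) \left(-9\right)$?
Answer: $\frac{3136}{253009} \approx 0.012395$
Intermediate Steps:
$s = 9$
$v{\left(c \right)} = 5 - c$
$\frac{1}{\left(\frac{1}{v{\left(10 \right)} - 51} + s\right)^{2}} = \frac{1}{\left(\frac{1}{\left(5 - 10\right) - 51} + 9\right)^{2}} = \frac{1}{\left(\frac{1}{-5 - 51} + 9\right)^{2}} = \frac{1}{\left(\frac{1}{-56} + 9\right)^{2}} = \frac{1}{\left(- \frac{1}{56} + 9\right)^{2}} = \frac{1}{\left(\frac{503}{56}\right)^{2}} = \frac{1}{\frac{253009}{3136}} = \frac{3136}{253009}$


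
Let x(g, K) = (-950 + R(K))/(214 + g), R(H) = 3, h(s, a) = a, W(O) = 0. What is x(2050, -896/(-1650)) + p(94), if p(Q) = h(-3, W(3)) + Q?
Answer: 211869/2264 ≈ 93.582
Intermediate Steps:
p(Q) = Q (p(Q) = 0 + Q = Q)
x(g, K) = -947/(214 + g) (x(g, K) = (-950 + 3)/(214 + g) = -947/(214 + g))
x(2050, -896/(-1650)) + p(94) = -947/(214 + 2050) + 94 = -947/2264 + 94 = 211869/2264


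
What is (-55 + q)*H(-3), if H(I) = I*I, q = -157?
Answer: -1908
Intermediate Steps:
H(I) = I²
(-55 + q)*H(-3) = (-55 - 157)*(-3)² = -212*9 = -1908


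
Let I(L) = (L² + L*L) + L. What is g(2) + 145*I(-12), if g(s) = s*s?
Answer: 40024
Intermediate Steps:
g(s) = s²
I(L) = L + 2*L² (I(L) = (L² + L²) + L = 2*L² + L = L + 2*L²)
g(2) + 145*I(-12) = 2² + 145*(-12*(1 + 2*(-12))) = 4 + 145*(-12*(1 - 24)) = 4 + 145*(-12*(-23)) = 4 + 145*276 = 4 + 40020 = 40024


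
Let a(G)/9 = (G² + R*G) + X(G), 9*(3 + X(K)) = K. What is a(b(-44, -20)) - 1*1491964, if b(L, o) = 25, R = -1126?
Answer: -1739691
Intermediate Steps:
X(K) = -3 + K/9
a(G) = -27 - 10133*G + 9*G² (a(G) = 9*((G² - 1126*G) + (-3 + G/9)) = 9*(-3 + G² - 10133*G/9) = -27 - 10133*G + 9*G²)
a(b(-44, -20)) - 1*1491964 = (-27 - 10133*25 + 9*25²) - 1*1491964 = (-27 - 253325 + 9*625) - 1491964 = (-27 - 253325 + 5625) - 1491964 = -247727 - 1491964 = -1739691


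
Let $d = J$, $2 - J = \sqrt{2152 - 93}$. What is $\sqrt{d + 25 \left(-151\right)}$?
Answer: $\sqrt{-3773 - \sqrt{2059}} \approx 61.793 i$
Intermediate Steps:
$J = 2 - \sqrt{2059}$ ($J = 2 - \sqrt{2152 - 93} = 2 - \sqrt{2059} \approx -43.376$)
$d = 2 - \sqrt{2059} \approx -43.376$
$\sqrt{d + 25 \left(-151\right)} = \sqrt{\left(2 - \sqrt{2059}\right) + 25 \left(-151\right)} = \sqrt{\left(2 - \sqrt{2059}\right) - 3775} = \sqrt{-3773 - \sqrt{2059}}$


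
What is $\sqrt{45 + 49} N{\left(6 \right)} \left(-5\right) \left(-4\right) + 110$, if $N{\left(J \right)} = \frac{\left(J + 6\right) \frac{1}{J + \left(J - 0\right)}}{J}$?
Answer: $110 + \frac{10 \sqrt{94}}{3} \approx 142.32$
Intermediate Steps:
$N{\left(J \right)} = \frac{6 + J}{2 J^{2}}$ ($N{\left(J \right)} = \frac{\left(6 + J\right) \frac{1}{J + \left(J + 0\right)}}{J} = \frac{\left(6 + J\right) \frac{1}{J + J}}{J} = \frac{\left(6 + J\right) \frac{1}{2 J}}{J} = \frac{\frac{1}{2} \frac{1}{J} \left(6 + J\right)}{J} = \frac{6 + J}{2 J^{2}}$)
$\sqrt{45 + 49} N{\left(6 \right)} \left(-5\right) \left(-4\right) + 110 = \sqrt{45 + 49} \frac{6 + 6}{2 \cdot 36} \left(-5\right) \left(-4\right) + 110 = \sqrt{94} \cdot \frac{1}{2} \cdot \frac{1}{36} \cdot 12 \left(-5\right) \left(-4\right) + 110 = \sqrt{94} \cdot \frac{1}{6} \left(-5\right) \left(-4\right) + 110 = \sqrt{94} \left(\left(- \frac{5}{6}\right) \left(-4\right)\right) + 110 = \sqrt{94} \cdot \frac{10}{3} + 110 = \frac{10 \sqrt{94}}{3} + 110 = 110 + \frac{10 \sqrt{94}}{3}$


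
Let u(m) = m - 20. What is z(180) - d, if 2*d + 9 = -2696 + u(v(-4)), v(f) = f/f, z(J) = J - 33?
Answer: 1509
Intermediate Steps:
z(J) = -33 + J
v(f) = 1
u(m) = -20 + m
d = -1362 (d = -9/2 + (-2696 + (-20 + 1))/2 = -9/2 + (-2696 - 19)/2 = -9/2 + (1/2)*(-2715) = -9/2 - 2715/2 = -1362)
z(180) - d = (-33 + 180) - 1*(-1362) = 147 + 1362 = 1509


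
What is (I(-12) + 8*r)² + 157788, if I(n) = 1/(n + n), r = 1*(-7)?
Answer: 92694913/576 ≈ 1.6093e+5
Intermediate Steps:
r = -7
I(n) = 1/(2*n)
(I(-12) + 8*r)² + 157788 = ((½)/(-12) + 8*(-7))² + 157788 = ((½)*(-1/12) - 56)² + 157788 = (-1/24 - 56)² + 157788 = (-1345/24)² + 157788 = 1809025/576 + 157788 = 92694913/576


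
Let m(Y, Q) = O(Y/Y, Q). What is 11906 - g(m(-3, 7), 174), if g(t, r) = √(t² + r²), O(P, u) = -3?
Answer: 11906 - 3*√3365 ≈ 11732.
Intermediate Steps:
m(Y, Q) = -3
g(t, r) = √(r² + t²)
11906 - g(m(-3, 7), 174) = 11906 - √(174² + (-3)²) = 11906 - √(30276 + 9) = 11906 - √30285 = 11906 - 3*√3365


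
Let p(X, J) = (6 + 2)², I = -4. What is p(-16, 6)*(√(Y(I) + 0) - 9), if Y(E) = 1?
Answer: -512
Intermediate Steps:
p(X, J) = 64 (p(X, J) = 8² = 64)
p(-16, 6)*(√(Y(I) + 0) - 9) = 64*(√(1 + 0) - 9) = 64*(√1 - 9) = 64*(1 - 9) = 64*(-8) = -512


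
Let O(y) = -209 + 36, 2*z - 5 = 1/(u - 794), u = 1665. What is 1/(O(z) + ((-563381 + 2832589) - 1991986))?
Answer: 1/277049 ≈ 3.6095e-6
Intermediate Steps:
z = 2178/871 (z = 5/2 + 1/(2*(1665 - 794)) = 5/2 + (½)/871 = 5/2 + (½)*(1/871) = 5/2 + 1/1742 = 2178/871 ≈ 2.5006)
O(y) = -173
1/(O(z) + ((-563381 + 2832589) - 1991986)) = 1/(-173 + ((-563381 + 2832589) - 1991986)) = 1/(-173 + (2269208 - 1991986)) = 1/(-173 + 277222) = 1/277049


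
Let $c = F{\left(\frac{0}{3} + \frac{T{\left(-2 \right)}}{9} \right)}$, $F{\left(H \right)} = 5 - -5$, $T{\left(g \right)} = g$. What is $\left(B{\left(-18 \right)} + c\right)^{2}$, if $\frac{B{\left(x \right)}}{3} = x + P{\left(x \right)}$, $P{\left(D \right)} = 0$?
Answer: $1936$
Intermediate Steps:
$F{\left(H \right)} = 10$ ($F{\left(H \right)} = 5 + 5 = 10$)
$c = 10$
$B{\left(x \right)} = 3 x$ ($B{\left(x \right)} = 3 \left(x + 0\right) = 3 x$)
$\left(B{\left(-18 \right)} + c\right)^{2} = \left(3 \left(-18\right) + 10\right)^{2} = \left(-54 + 10\right)^{2} = \left(-44\right)^{2} = 1936$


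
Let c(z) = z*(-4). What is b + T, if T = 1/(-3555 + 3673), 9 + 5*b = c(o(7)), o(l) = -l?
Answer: 2247/590 ≈ 3.8085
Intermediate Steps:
c(z) = -4*z
b = 19/5 (b = -9/5 + (-(-4)*7)/5 = -9/5 + (-4*(-7))/5 = -9/5 + (⅕)*28 = -9/5 + 28/5 = 19/5 ≈ 3.8000)
T = 1/118 ≈ 0.0084746
b + T = 19/5 + 1/118 = 2247/590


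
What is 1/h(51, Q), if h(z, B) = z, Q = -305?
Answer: 1/51 ≈ 0.019608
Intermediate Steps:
1/h(51, Q) = 1/51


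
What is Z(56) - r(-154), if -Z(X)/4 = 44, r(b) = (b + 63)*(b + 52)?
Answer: -9458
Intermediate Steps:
r(b) = (52 + b)*(63 + b) (r(b) = (63 + b)*(52 + b) = (52 + b)*(63 + b))
Z(X) = -176 (Z(X) = -4*44 = -176)
Z(56) - r(-154) = -176 - (3276 + (-154)² + 115*(-154)) = -176 - (3276 + 23716 - 17710) = -176 - 1*9282 = -176 - 9282 = -9458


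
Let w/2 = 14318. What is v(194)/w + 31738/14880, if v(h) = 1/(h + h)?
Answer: 2754949763/1291626780 ≈ 2.1329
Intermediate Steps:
v(h) = 1/(2*h)
w = 28636 (w = 2*14318 = 28636)
v(194)/w + 31738/14880 = ((1/2)/194)/28636 + 31738/14880 = ((1/2)*(1/194))*(1/28636) + 31738*(1/14880) = (1/388)*(1/28636) + 15869/7440 = 1/11110768 + 15869/7440 = 2754949763/1291626780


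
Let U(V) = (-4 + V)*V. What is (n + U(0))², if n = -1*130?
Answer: 16900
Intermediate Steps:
U(V) = V*(-4 + V)
n = -130
(n + U(0))² = (-130 + 0*(-4 + 0))² = (-130 + 0*(-4))² = (-130 + 0)² = (-130)² = 16900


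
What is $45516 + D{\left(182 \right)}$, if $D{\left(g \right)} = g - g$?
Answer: $45516$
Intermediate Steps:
$D{\left(g \right)} = 0$
$45516 + D{\left(182 \right)} = 45516 + 0 = 45516$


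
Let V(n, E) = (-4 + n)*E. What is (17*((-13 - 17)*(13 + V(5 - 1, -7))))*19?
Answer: -125970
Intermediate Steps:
V(n, E) = E*(-4 + n)
(17*((-13 - 17)*(13 + V(5 - 1, -7))))*19 = (17*((-13 - 17)*(13 - 7*(-4 + (5 - 1)))))*19 = (17*(-30*(13 - 7*(-4 + 4))))*19 = (17*(-30*(13 - 7*0)))*19 = (17*(-30*(13 + 0)))*19 = (17*(-30*13))*19 = (17*(-390))*19 = -6630*19 = -125970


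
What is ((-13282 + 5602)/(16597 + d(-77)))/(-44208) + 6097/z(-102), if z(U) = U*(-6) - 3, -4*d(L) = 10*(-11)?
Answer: 8890692133/888047541 ≈ 10.012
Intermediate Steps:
d(L) = 55/2 (d(L) = -5*(-11)/2 = -1/4*(-110) = 55/2)
z(U) = -3 - 6*U (z(U) = -6*U - 3 = -3 - 6*U)
((-13282 + 5602)/(16597 + d(-77)))/(-44208) + 6097/z(-102) = ((-13282 + 5602)/(16597 + 55/2))/(-44208) + 6097/(-3 - 6*(-102)) = -7680/33249/2*(-1/44208) + 6097/(-3 + 612) = -7680*2/33249*(-1/44208) + 6097/609 = -5120/11083*(-1/44208) + 6097*(1/609) = 320/30622329 + 871/87 = 8890692133/888047541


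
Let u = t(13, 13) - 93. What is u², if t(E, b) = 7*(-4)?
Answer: 14641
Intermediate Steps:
t(E, b) = -28
u = -121 (u = -28 - 93 = -121)
u² = (-121)² = 14641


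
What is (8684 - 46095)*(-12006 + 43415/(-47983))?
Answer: 21553498906643/47983 ≈ 4.4919e+8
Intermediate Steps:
(8684 - 46095)*(-12006 + 43415/(-47983)) = -37411*(-12006 + 43415*(-1/47983)) = -37411*(-12006 - 43415/47983) = -37411*(-576127313/47983) = 21553498906643/47983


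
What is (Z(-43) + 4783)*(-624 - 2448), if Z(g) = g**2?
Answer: -20373504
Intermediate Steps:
(Z(-43) + 4783)*(-624 - 2448) = ((-43)**2 + 4783)*(-624 - 2448) = (1849 + 4783)*(-3072) = 6632*(-3072) = -20373504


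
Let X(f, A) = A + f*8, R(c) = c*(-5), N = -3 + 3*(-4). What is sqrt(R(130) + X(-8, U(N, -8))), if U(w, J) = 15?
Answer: I*sqrt(699) ≈ 26.439*I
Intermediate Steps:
N = -15 (N = -3 - 12 = -15)
R(c) = -5*c
X(f, A) = A + 8*f
sqrt(R(130) + X(-8, U(N, -8))) = sqrt(-5*130 + (15 + 8*(-8))) = sqrt(-650 + (15 - 64)) = sqrt(-650 - 49) = sqrt(-699) = I*sqrt(699)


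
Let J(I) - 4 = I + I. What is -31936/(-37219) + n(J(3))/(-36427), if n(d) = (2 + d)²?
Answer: 1157973136/1355776513 ≈ 0.85410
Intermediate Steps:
J(I) = 4 + 2*I (J(I) = 4 + (I + I) = 4 + 2*I)
-31936/(-37219) + n(J(3))/(-36427) = -31936/(-37219) + (2 + (4 + 2*3))²/(-36427) = -31936*(-1/37219) + (2 + (4 + 6))²*(-1/36427) = 31936/37219 + (2 + 10)²*(-1/36427) = 31936/37219 + 12²*(-1/36427) = 31936/37219 + 144*(-1/36427) = 31936/37219 - 144/36427 = 1157973136/1355776513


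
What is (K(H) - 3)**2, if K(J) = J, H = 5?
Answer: 4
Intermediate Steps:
(K(H) - 3)**2 = (5 - 3)**2 = 2**2 = 4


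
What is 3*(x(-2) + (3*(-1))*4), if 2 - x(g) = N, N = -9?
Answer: -3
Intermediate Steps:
x(g) = 11 (x(g) = 2 - 1*(-9) = 2 + 9 = 11)
3*(x(-2) + (3*(-1))*4) = 3*(11 + (3*(-1))*4) = 3*(11 - 3*4) = 3*(11 - 12) = 3*(-1) = -3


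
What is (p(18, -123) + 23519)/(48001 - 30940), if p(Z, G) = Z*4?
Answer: 23591/17061 ≈ 1.3827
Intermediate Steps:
p(Z, G) = 4*Z
(p(18, -123) + 23519)/(48001 - 30940) = (4*18 + 23519)/(48001 - 30940) = (72 + 23519)/17061 = 23591*(1/17061) = 23591/17061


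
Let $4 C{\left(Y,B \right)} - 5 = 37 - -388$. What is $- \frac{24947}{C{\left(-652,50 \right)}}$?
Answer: $- \frac{49894}{215} \approx -232.07$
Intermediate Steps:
$C{\left(Y,B \right)} = \frac{215}{2}$ ($C{\left(Y,B \right)} = \frac{5}{4} + \frac{37 - -388}{4} = \frac{5}{4} + \frac{37 + 388}{4} = \frac{5}{4} + \frac{1}{4} \cdot 425 = \frac{5}{4} + \frac{425}{4} = \frac{215}{2}$)
$- \frac{24947}{C{\left(-652,50 \right)}} = - \frac{24947}{\frac{215}{2}} = \left(-24947\right) \frac{2}{215} = - \frac{49894}{215}$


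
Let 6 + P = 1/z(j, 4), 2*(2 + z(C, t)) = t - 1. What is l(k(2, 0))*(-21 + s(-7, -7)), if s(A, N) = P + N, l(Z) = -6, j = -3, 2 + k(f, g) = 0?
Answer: 216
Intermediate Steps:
k(f, g) = -2 (k(f, g) = -2 + 0 = -2)
z(C, t) = -5/2 + t/2 (z(C, t) = -2 + (t - 1)/2 = -2 + (-1 + t)/2 = -2 + (-1/2 + t/2) = -5/2 + t/2)
P = -8 (P = -6 + 1/(-5/2 + (1/2)*4) = -6 + 1/(-5/2 + 2) = -6 + 1/(-1/2) = -6 + 1*(-2) = -6 - 2 = -8)
s(A, N) = -8 + N
l(k(2, 0))*(-21 + s(-7, -7)) = -6*(-21 + (-8 - 7)) = -6*(-21 - 15) = -6*(-36) = 216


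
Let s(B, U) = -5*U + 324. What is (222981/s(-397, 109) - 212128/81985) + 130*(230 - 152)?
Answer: 165395488327/18118685 ≈ 9128.5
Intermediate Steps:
s(B, U) = 324 - 5*U
(222981/s(-397, 109) - 212128/81985) + 130*(230 - 152) = (222981/(324 - 5*109) - 212128/81985) + 130*(230 - 152) = (222981/(324 - 545) - 212128*1/81985) + 130*78 = (222981/(-221) - 212128/81985) + 10140 = (222981*(-1/221) - 212128/81985) + 10140 = (-222981/221 - 212128/81985) + 10140 = -18327977573/18118685 + 10140 = 165395488327/18118685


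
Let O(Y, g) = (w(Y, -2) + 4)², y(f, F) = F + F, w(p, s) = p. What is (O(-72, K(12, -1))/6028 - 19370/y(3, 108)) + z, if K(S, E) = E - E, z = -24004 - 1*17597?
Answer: -6785282803/162756 ≈ -41690.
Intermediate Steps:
y(f, F) = 2*F
z = -41601 (z = -24004 - 17597 = -41601)
K(S, E) = 0
O(Y, g) = (4 + Y)² (O(Y, g) = (Y + 4)² = (4 + Y)²)
(O(-72, K(12, -1))/6028 - 19370/y(3, 108)) + z = ((4 - 72)²/6028 - 19370/(2*108)) - 41601 = ((-68)²*(1/6028) - 19370/216) - 41601 = (4624*(1/6028) - 19370*1/216) - 41601 = (1156/1507 - 9685/108) - 41601 = -14470447/162756 - 41601 = -6785282803/162756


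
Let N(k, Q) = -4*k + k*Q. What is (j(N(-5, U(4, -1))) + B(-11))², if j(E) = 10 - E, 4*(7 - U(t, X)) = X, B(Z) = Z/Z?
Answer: 11881/16 ≈ 742.56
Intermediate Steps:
B(Z) = 1
U(t, X) = 7 - X/4
N(k, Q) = -4*k + Q*k
(j(N(-5, U(4, -1))) + B(-11))² = ((10 - (-5)*(-4 + (7 - ¼*(-1)))) + 1)² = ((10 - (-5)*(-4 + (7 + ¼))) + 1)² = ((10 - (-5)*(-4 + 29/4)) + 1)² = ((10 - (-5)*13/4) + 1)² = ((10 - 1*(-65/4)) + 1)² = ((10 + 65/4) + 1)² = (105/4 + 1)² = (109/4)² = 11881/16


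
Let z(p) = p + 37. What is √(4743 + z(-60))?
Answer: 4*√295 ≈ 68.702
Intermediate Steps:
z(p) = 37 + p
√(4743 + z(-60)) = √(4743 + (37 - 60)) = √(4743 - 23) = √4720 = 4*√295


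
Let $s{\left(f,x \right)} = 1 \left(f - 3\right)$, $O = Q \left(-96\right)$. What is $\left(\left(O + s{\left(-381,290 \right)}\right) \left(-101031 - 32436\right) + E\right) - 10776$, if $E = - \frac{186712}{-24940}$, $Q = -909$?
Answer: $- \frac{72298713947282}{6235} \approx -1.1596 \cdot 10^{10}$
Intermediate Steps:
$O = 87264$ ($O = \left(-909\right) \left(-96\right) = 87264$)
$s{\left(f,x \right)} = -3 + f$ ($s{\left(f,x \right)} = 1 \left(-3 + f\right) = -3 + f$)
$E = \frac{46678}{6235}$ ($E = \left(-186712\right) \left(- \frac{1}{24940}\right) = \frac{46678}{6235} \approx 7.4865$)
$\left(\left(O + s{\left(-381,290 \right)}\right) \left(-101031 - 32436\right) + E\right) - 10776 = \left(\left(87264 - 384\right) \left(-101031 - 32436\right) + \frac{46678}{6235}\right) - 10776 = \left(\left(87264 - 384\right) \left(-133467\right) + \frac{46678}{6235}\right) - 10776 = \left(86880 \left(-133467\right) + \frac{46678}{6235}\right) - 10776 = \left(-11595612960 + \frac{46678}{6235}\right) - 10776 = - \frac{72298646758922}{6235} - 10776 = - \frac{72298713947282}{6235}$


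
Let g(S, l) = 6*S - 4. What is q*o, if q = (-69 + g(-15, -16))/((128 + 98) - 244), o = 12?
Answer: 326/3 ≈ 108.67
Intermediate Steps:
g(S, l) = -4 + 6*S
q = 163/18 (q = (-69 + (-4 + 6*(-15)))/((128 + 98) - 244) = (-69 + (-4 - 90))/(226 - 244) = (-69 - 94)/(-18) = -163*(-1/18) = 163/18 ≈ 9.0556)
q*o = (163/18)*12 = 326/3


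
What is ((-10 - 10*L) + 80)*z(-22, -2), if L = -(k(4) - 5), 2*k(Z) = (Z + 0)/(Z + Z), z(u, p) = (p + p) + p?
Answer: -135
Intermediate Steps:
z(u, p) = 3*p (z(u, p) = 2*p + p = 3*p)
k(Z) = 1/4 (k(Z) = ((Z + 0)/(Z + Z))/2 = (Z/((2*Z)))/2 = (Z*(1/(2*Z)))/2 = (1/2)*(1/2) = 1/4)
L = 19/4 (L = -(1/4 - 5) = -1*(-19/4) = 19/4 ≈ 4.7500)
((-10 - 10*L) + 80)*z(-22, -2) = ((-10 - 10*19/4) + 80)*(3*(-2)) = ((-10 - 95/2) + 80)*(-6) = (-115/2 + 80)*(-6) = (45/2)*(-6) = -135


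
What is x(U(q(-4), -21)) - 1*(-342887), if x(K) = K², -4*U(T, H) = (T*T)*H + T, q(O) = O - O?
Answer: 342887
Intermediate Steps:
q(O) = 0
U(T, H) = -T/4 - H*T²/4 (U(T, H) = -((T*T)*H + T)/4 = -(T²*H + T)/4 = -(H*T² + T)/4 = -(T + H*T²)/4 = -T/4 - H*T²/4)
x(U(q(-4), -21)) - 1*(-342887) = (-¼*0*(1 - 21*0))² - 1*(-342887) = (-¼*0*(1 + 0))² + 342887 = (-¼*0*1)² + 342887 = 0² + 342887 = 0 + 342887 = 342887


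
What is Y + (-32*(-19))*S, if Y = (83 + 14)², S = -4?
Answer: 6977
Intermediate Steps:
Y = 9409 (Y = 97² = 9409)
Y + (-32*(-19))*S = 9409 - 32*(-19)*(-4) = 9409 + 608*(-4) = 9409 - 2432 = 6977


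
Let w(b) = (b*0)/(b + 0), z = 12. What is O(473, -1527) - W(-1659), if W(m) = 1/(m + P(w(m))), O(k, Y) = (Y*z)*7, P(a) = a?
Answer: -212796611/1659 ≈ -1.2827e+5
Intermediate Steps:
w(b) = 0 (w(b) = 0/b = 0)
O(k, Y) = 84*Y (O(k, Y) = (Y*12)*7 = (12*Y)*7 = 84*Y)
W(m) = 1/m (W(m) = 1/(m + 0) = 1/m)
O(473, -1527) - W(-1659) = 84*(-1527) - 1/(-1659) = -128268 - 1*(-1/1659) = -128268 + 1/1659 = -212796611/1659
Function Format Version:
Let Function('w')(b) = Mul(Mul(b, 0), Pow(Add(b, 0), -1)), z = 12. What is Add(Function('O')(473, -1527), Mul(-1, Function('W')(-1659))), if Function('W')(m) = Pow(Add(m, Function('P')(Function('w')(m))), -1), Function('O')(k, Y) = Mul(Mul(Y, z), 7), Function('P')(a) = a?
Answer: Rational(-212796611, 1659) ≈ -1.2827e+5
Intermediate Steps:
Function('w')(b) = 0 (Function('w')(b) = Mul(0, Pow(b, -1)) = 0)
Function('O')(k, Y) = Mul(84, Y) (Function('O')(k, Y) = Mul(Mul(Y, 12), 7) = Mul(Mul(12, Y), 7) = Mul(84, Y))
Function('W')(m) = Pow(m, -1) (Function('W')(m) = Pow(Add(m, 0), -1) = Pow(m, -1))
Add(Function('O')(473, -1527), Mul(-1, Function('W')(-1659))) = Add(Mul(84, -1527), Mul(-1, Pow(-1659, -1))) = Add(-128268, Mul(-1, Rational(-1, 1659))) = Add(-128268, Rational(1, 1659)) = Rational(-212796611, 1659)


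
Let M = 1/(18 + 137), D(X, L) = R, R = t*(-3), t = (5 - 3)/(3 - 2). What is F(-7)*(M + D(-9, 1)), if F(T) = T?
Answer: 6503/155 ≈ 41.955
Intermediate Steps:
t = 2 (t = 2/1 = 2*1 = 2)
R = -6 (R = 2*(-3) = -6)
D(X, L) = -6
M = 1/155 ≈ 0.0064516
F(-7)*(M + D(-9, 1)) = -7*(1/155 - 6) = -7*(-929/155) = 6503/155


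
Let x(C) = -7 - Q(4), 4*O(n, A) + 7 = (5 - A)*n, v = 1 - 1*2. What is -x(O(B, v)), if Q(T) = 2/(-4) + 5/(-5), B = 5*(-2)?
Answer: 11/2 ≈ 5.5000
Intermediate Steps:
B = -10
v = -1 (v = 1 - 2 = -1)
Q(T) = -3/2 (Q(T) = 2*(-¼) + 5*(-⅕) = -½ - 1 = -3/2)
O(n, A) = -7/4 + n*(5 - A)/4 (O(n, A) = -7/4 + ((5 - A)*n)/4 = -7/4 + (n*(5 - A))/4 = -7/4 + n*(5 - A)/4)
x(C) = -11/2 (x(C) = -7 - 1*(-3/2) = -7 + 3/2 = -11/2)
-x(O(B, v)) = -1*(-11/2) = 11/2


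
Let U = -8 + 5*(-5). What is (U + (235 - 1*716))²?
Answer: 264196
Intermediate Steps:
U = -33 (U = -8 - 25 = -33)
(U + (235 - 1*716))² = (-33 + (235 - 1*716))² = (-33 + (235 - 716))² = (-33 - 481)² = (-514)² = 264196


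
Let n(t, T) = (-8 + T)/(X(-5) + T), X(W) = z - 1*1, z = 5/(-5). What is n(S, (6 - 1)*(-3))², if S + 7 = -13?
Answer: 529/289 ≈ 1.8305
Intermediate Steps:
S = -20 (S = -7 - 13 = -20)
z = -1 (z = 5*(-⅕) = -1)
X(W) = -2 (X(W) = -1 - 1*1 = -1 - 1 = -2)
n(t, T) = (-8 + T)/(-2 + T)
n(S, (6 - 1)*(-3))² = ((-8 + (6 - 1)*(-3))/(-2 + (6 - 1)*(-3)))² = ((-8 + 5*(-3))/(-2 + 5*(-3)))² = ((-8 - 15)/(-2 - 15))² = (-23/(-17))² = (-1/17*(-23))² = (23/17)² = 529/289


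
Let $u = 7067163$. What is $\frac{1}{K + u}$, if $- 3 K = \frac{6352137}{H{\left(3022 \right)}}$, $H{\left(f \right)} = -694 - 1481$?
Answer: $\frac{725}{5124398968} \approx 1.4148 \cdot 10^{-7}$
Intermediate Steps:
$H{\left(f \right)} = -2175$
$K = \frac{705793}{725}$ ($K = - \frac{6352137 \frac{1}{-2175}}{3} = - \frac{6352137 \left(- \frac{1}{2175}\right)}{3} = \left(- \frac{1}{3}\right) \left(- \frac{2117379}{725}\right) = \frac{705793}{725} \approx 973.51$)
$\frac{1}{K + u} = \frac{1}{\frac{705793}{725} + 7067163} = \frac{1}{\frac{5124398968}{725}} = \frac{725}{5124398968}$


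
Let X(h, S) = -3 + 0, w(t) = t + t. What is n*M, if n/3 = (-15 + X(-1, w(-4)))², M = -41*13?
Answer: -518076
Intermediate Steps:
w(t) = 2*t
M = -533
X(h, S) = -3
n = 972 (n = 3*(-15 - 3)² = 3*(-18)² = 3*324 = 972)
n*M = 972*(-533) = -518076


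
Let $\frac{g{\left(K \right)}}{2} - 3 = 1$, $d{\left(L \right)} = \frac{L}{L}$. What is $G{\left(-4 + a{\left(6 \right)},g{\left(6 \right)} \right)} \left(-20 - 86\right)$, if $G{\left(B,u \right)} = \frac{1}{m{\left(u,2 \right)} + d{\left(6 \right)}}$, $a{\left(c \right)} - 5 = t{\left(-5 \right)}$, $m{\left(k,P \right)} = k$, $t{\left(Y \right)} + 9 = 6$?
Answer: $- \frac{106}{9} \approx -11.778$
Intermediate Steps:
$d{\left(L \right)} = 1$
$t{\left(Y \right)} = -3$ ($t{\left(Y \right)} = -9 + 6 = -3$)
$a{\left(c \right)} = 2$ ($a{\left(c \right)} = 5 - 3 = 2$)
$g{\left(K \right)} = 8$ ($g{\left(K \right)} = 6 + 2 \cdot 1 = 6 + 2 = 8$)
$G{\left(B,u \right)} = \frac{1}{1 + u}$ ($G{\left(B,u \right)} = \frac{1}{u + 1} = \frac{1}{1 + u}$)
$G{\left(-4 + a{\left(6 \right)},g{\left(6 \right)} \right)} \left(-20 - 86\right) = \frac{-20 - 86}{1 + 8} = \frac{1}{9} \left(-106\right) = - \frac{106}{9}$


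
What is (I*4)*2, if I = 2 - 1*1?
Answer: 8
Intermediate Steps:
I = 1 (I = 2 - 1 = 1)
(I*4)*2 = (1*4)*2 = 4*2 = 8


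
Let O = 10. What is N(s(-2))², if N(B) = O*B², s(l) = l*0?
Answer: 0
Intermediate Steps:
s(l) = 0
N(B) = 10*B²
N(s(-2))² = (10*0²)² = (10*0)² = 0² = 0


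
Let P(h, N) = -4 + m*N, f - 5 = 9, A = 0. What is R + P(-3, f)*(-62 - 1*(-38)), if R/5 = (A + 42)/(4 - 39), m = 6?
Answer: -1926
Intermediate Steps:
f = 14 (f = 5 + 9 = 14)
P(h, N) = -4 + 6*N
R = -6 (R = 5*((0 + 42)/(4 - 39)) = 5*(42/(-35)) = 5*(42*(-1/35)) = 5*(-6/5) = -6)
R + P(-3, f)*(-62 - 1*(-38)) = -6 + (-4 + 6*14)*(-62 - 1*(-38)) = -6 + (-4 + 84)*(-62 + 38) = -6 + 80*(-24) = -6 - 1920 = -1926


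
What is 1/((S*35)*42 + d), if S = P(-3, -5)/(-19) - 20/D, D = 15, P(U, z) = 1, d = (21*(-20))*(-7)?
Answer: 19/17150 ≈ 0.0011079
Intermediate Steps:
d = 2940 (d = -420*(-7) = 2940)
S = -79/57 (S = 1/(-19) - 20/15 = 1*(-1/19) - 20*1/15 = -1/19 - 4/3 = -79/57 ≈ -1.3860)
1/((S*35)*42 + d) = 1/(-79/57*35*42 + 2940) = 1/(-2765/57*42 + 2940) = 1/(-38710/19 + 2940) = 1/(17150/19) = 19/17150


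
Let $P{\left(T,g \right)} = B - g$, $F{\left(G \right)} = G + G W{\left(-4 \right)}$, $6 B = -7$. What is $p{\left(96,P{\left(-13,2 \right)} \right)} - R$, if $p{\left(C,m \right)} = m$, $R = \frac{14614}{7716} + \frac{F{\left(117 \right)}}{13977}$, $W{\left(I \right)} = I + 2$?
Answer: $- \frac{5045103}{998579} \approx -5.0523$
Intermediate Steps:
$B = - \frac{7}{6}$ ($B = \frac{1}{6} \left(-7\right) = - \frac{7}{6} \approx -1.1667$)
$W{\left(I \right)} = 2 + I$
$F{\left(G \right)} = - G$ ($F{\left(G \right)} = G + G \left(2 - 4\right) = G + G \left(-2\right) = G - 2 G = - G$)
$R = \frac{11297617}{5991474}$ ($R = \frac{14614}{7716} + \frac{\left(-1\right) 117}{13977} = 14614 \cdot \frac{1}{7716} - \frac{13}{1553} = \frac{7307}{3858} - \frac{13}{1553} = \frac{11297617}{5991474} \approx 1.8856$)
$P{\left(T,g \right)} = - \frac{7}{6} - g$
$p{\left(96,P{\left(-13,2 \right)} \right)} - R = \left(- \frac{7}{6} - 2\right) - \frac{11297617}{5991474} = - \frac{19}{6} - \frac{11297617}{5991474} = - \frac{5045103}{998579}$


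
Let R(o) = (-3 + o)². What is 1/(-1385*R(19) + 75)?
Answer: -1/354485 ≈ -2.8210e-6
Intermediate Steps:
1/(-1385*R(19) + 75) = 1/(-1385*(-3 + 19)² + 75) = 1/(-1385*16² + 75) = 1/(-1385*256 + 75) = 1/(-354560 + 75) = 1/(-354485) = -1/354485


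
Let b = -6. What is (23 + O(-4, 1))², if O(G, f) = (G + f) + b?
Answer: 196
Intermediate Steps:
O(G, f) = -6 + G + f (O(G, f) = (G + f) - 6 = -6 + G + f)
(23 + O(-4, 1))² = (23 + (-6 - 4 + 1))² = (23 - 9)² = 14² = 196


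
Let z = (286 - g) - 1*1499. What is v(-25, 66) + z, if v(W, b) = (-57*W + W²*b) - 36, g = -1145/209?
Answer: 8659179/209 ≈ 41432.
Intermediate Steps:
g = -1145/209 (g = -1145*1/209 = -1145/209 ≈ -5.4785)
v(W, b) = -36 - 57*W + b*W² (v(W, b) = (-57*W + b*W²) - 36 = -36 - 57*W + b*W²)
z = -252372/209 (z = (286 - 1*(-1145/209)) - 1*1499 = (286 + 1145/209) - 1499 = 60919/209 - 1499 = -252372/209 ≈ -1207.5)
v(-25, 66) + z = (-36 - 57*(-25) + 66*(-25)²) - 252372/209 = (-36 + 1425 + 66*625) - 252372/209 = (-36 + 1425 + 41250) - 252372/209 = 42639 - 252372/209 = 8659179/209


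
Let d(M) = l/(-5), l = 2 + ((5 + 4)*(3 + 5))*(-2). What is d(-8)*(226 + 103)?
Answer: 46718/5 ≈ 9343.6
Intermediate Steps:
l = -142 (l = 2 + (9*8)*(-2) = 2 + 72*(-2) = 2 - 144 = -142)
d(M) = 142/5 (d(M) = -142/(-5) = -142*(-⅕) = 142/5)
d(-8)*(226 + 103) = 142*(226 + 103)/5 = (142/5)*329 = 46718/5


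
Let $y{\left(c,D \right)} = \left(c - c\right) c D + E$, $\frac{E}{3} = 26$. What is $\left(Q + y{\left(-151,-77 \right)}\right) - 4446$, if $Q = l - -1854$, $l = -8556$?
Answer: $-11070$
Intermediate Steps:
$E = 78$ ($E = 3 \cdot 26 = 78$)
$y{\left(c,D \right)} = 78$ ($y{\left(c,D \right)} = \left(c - c\right) c D + 78 = 0 c D + 78 = 0 D + 78 = 0 + 78 = 78$)
$Q = -6702$ ($Q = -8556 - -1854 = -8556 + 1854 = -6702$)
$\left(Q + y{\left(-151,-77 \right)}\right) - 4446 = \left(-6702 + 78\right) - 4446 = -6624 - 4446 = -11070$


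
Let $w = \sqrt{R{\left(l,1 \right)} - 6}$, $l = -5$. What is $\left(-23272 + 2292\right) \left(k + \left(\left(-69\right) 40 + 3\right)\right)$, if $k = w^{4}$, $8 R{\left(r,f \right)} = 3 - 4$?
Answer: $\frac{912876515}{16} \approx 5.7055 \cdot 10^{7}$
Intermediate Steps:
$R{\left(r,f \right)} = - \frac{1}{8}$ ($R{\left(r,f \right)} = \frac{3 - 4}{8} = \frac{1}{8} \left(-1\right) = - \frac{1}{8}$)
$w = \frac{7 i \sqrt{2}}{4}$ ($w = \sqrt{- \frac{1}{8} - 6} = \sqrt{- \frac{49}{8}} = \frac{7 i \sqrt{2}}{4} \approx 2.4749 i$)
$k = \frac{2401}{64}$ ($k = \left(\frac{7 i \sqrt{2}}{4}\right)^{4} = \frac{2401}{64} \approx 37.516$)
$\left(-23272 + 2292\right) \left(k + \left(\left(-69\right) 40 + 3\right)\right) = \left(-23272 + 2292\right) \left(\frac{2401}{64} + \left(\left(-69\right) 40 + 3\right)\right) = - 20980 \left(\frac{2401}{64} + \left(-2760 + 3\right)\right) = - 20980 \left(\frac{2401}{64} - 2757\right) = \left(-20980\right) \left(- \frac{174047}{64}\right) = \frac{912876515}{16}$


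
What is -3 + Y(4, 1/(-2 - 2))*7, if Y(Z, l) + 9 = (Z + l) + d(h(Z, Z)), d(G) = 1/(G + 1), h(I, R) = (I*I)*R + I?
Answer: -10943/276 ≈ -39.649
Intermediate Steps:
h(I, R) = I + R*I**2 (h(I, R) = I**2*R + I = R*I**2 + I = I + R*I**2)
d(G) = 1/(1 + G)
Y(Z, l) = -9 + Z + l + 1/(1 + Z*(1 + Z**2)) (Y(Z, l) = -9 + ((Z + l) + 1/(1 + Z*(1 + Z*Z))) = -9 + ((Z + l) + 1/(1 + Z*(1 + Z**2))) = -9 + (Z + l + 1/(1 + Z*(1 + Z**2))) = -9 + Z + l + 1/(1 + Z*(1 + Z**2)))
-3 + Y(4, 1/(-2 - 2))*7 = -3 + ((1 + (1 + 4*(1 + 4**2))*(-9 + 4 + 1/(-2 - 2)))/(1 + 4*(1 + 4**2)))*7 = -3 + ((1 + (1 + 4*(1 + 16))*(-9 + 4 + 1/(-4)))/(1 + 4*(1 + 16)))*7 = -3 + ((1 + (1 + 4*17)*(-9 + 4 - 1/4))/(1 + 4*17))*7 = -3 + ((1 + (1 + 68)*(-21/4))/(1 + 68))*7 = -3 + ((1 + 69*(-21/4))/69)*7 = -3 + ((1 - 1449/4)/69)*7 = -3 + ((1/69)*(-1445/4))*7 = -3 - 1445/276*7 = -3 - 10115/276 = -10943/276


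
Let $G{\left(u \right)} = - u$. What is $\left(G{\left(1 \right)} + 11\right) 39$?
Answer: $390$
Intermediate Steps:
$\left(G{\left(1 \right)} + 11\right) 39 = \left(\left(-1\right) 1 + 11\right) 39 = \left(-1 + 11\right) 39 = 10 \cdot 39 = 390$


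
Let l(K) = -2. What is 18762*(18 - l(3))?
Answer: 375240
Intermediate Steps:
18762*(18 - l(3)) = 18762*(18 - 1*(-2)) = 18762*(18 + 2) = 18762*20 = 375240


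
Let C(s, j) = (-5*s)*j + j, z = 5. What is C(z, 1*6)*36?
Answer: -5184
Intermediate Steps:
C(s, j) = j - 5*j*s (C(s, j) = -5*j*s + j = j - 5*j*s)
C(z, 1*6)*36 = ((1*6)*(1 - 5*5))*36 = (6*(1 - 25))*36 = (6*(-24))*36 = -144*36 = -5184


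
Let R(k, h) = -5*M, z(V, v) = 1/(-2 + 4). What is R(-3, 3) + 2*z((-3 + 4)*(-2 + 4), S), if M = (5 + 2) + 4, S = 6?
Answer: -54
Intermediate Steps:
M = 11 (M = 7 + 4 = 11)
z(V, v) = ½ (z(V, v) = 1/2 = ½)
R(k, h) = -55 (R(k, h) = -5*11 = -55)
R(-3, 3) + 2*z((-3 + 4)*(-2 + 4), S) = -55 + 2*(½) = -55 + 1 = -54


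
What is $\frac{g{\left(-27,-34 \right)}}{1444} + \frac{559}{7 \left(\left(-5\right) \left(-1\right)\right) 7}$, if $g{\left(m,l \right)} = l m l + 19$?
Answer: $- \frac{6835089}{353780} \approx -19.32$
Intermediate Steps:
$g{\left(m,l \right)} = 19 + m l^{2}$ ($g{\left(m,l \right)} = m l^{2} + 19 = 19 + m l^{2}$)
$\frac{g{\left(-27,-34 \right)}}{1444} + \frac{559}{7 \left(\left(-5\right) \left(-1\right)\right) 7} = \frac{19 - 27 \left(-34\right)^{2}}{1444} + \frac{559}{7 \left(\left(-5\right) \left(-1\right)\right) 7} = \left(19 - 31212\right) \frac{1}{1444} + \frac{559}{7 \cdot 5 \cdot 7} = \left(19 - 31212\right) \frac{1}{1444} + \frac{559}{35 \cdot 7} = \left(-31193\right) \frac{1}{1444} + \frac{559}{245} = - \frac{31193}{1444} + 559 \cdot \frac{1}{245} = - \frac{31193}{1444} + \frac{559}{245} = - \frac{6835089}{353780}$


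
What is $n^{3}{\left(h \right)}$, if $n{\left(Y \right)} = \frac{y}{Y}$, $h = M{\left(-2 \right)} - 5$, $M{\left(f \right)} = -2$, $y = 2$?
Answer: $- \frac{8}{343} \approx -0.023324$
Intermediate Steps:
$h = -7$ ($h = -2 - 5 = -7$)
$n{\left(Y \right)} = \frac{2}{Y}$
$n^{3}{\left(h \right)} = \left(\frac{2}{-7}\right)^{3} = \left(2 \left(- \frac{1}{7}\right)\right)^{3} = \left(- \frac{2}{7}\right)^{3} = - \frac{8}{343}$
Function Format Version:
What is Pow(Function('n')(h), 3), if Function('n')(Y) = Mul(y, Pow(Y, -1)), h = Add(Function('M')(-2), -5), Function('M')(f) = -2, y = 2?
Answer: Rational(-8, 343) ≈ -0.023324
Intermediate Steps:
h = -7 (h = Add(-2, -5) = -7)
Function('n')(Y) = Mul(2, Pow(Y, -1))
Pow(Function('n')(h), 3) = Pow(Mul(2, Pow(-7, -1)), 3) = Pow(Mul(2, Rational(-1, 7)), 3) = Pow(Rational(-2, 7), 3) = Rational(-8, 343)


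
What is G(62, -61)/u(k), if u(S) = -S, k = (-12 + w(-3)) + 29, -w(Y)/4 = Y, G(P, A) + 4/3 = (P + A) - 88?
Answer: 265/87 ≈ 3.0460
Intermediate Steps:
G(P, A) = -268/3 + A + P (G(P, A) = -4/3 + ((P + A) - 88) = -4/3 + ((A + P) - 88) = -4/3 + (-88 + A + P) = -268/3 + A + P)
w(Y) = -4*Y
k = 29 (k = (-12 - 4*(-3)) + 29 = (-12 + 12) + 29 = 0 + 29 = 29)
G(62, -61)/u(k) = (-268/3 - 61 + 62)/((-1*29)) = -265/3/(-29) = -265/3*(-1/29) = 265/87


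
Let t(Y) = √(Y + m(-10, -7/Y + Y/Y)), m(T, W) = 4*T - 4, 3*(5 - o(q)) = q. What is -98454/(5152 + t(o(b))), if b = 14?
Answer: -1521705024/79629443 + 98454*I*√393/79629443 ≈ -19.11 + 0.024511*I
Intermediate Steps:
o(q) = 5 - q/3
m(T, W) = -4 + 4*T
t(Y) = √(-44 + Y) (t(Y) = √(Y + (-4 + 4*(-10))) = √(Y + (-4 - 40)) = √(Y - 44) = √(-44 + Y))
-98454/(5152 + t(o(b))) = -98454/(5152 + √(-44 + (5 - ⅓*14))) = -98454/(5152 + √(-44 + (5 - 14/3))) = -98454/(5152 + √(-44 + ⅓)) = -98454/(5152 + √(-131/3)) = -98454/(5152 + I*√393/3)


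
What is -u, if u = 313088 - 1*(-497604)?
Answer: -810692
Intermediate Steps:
u = 810692 (u = 313088 + 497604 = 810692)
-u = -1*810692 = -810692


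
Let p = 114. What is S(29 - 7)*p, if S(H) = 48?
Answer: 5472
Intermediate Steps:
S(29 - 7)*p = 48*114 = 5472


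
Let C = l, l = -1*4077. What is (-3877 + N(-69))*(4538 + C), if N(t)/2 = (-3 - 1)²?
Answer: -1772545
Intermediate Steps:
l = -4077
C = -4077
N(t) = 32 (N(t) = 2*(-3 - 1)² = 2*(-4)² = 2*16 = 32)
(-3877 + N(-69))*(4538 + C) = (-3877 + 32)*(4538 - 4077) = -3845*461 = -1772545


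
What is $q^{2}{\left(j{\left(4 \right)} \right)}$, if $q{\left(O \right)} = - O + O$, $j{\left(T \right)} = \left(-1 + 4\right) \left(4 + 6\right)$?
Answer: $0$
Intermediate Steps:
$j{\left(T \right)} = 30$ ($j{\left(T \right)} = 3 \cdot 10 = 30$)
$q{\left(O \right)} = 0$
$q^{2}{\left(j{\left(4 \right)} \right)} = 0^{2} = 0$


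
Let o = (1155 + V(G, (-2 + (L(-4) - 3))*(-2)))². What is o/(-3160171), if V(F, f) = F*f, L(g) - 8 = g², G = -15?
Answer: -2975625/3160171 ≈ -0.94160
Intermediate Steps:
L(g) = 8 + g²
o = 2975625 (o = (1155 - 15*(-2 + ((8 + (-4)²) - 3))*(-2))² = (1155 - 15*(-2 + ((8 + 16) - 3))*(-2))² = (1155 - 15*(-2 + (24 - 3))*(-2))² = (1155 - 15*(-2 + 21)*(-2))² = (1155 - 285*(-2))² = (1155 - 15*(-38))² = (1155 + 570)² = 1725² = 2975625)
o/(-3160171) = 2975625/(-3160171) = 2975625*(-1/3160171) = -2975625/3160171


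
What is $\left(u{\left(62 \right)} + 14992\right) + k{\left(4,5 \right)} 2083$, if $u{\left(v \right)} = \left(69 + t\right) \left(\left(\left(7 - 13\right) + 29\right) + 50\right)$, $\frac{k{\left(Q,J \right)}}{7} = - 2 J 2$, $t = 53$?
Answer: $-267722$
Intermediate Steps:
$k{\left(Q,J \right)} = - 28 J$ ($k{\left(Q,J \right)} = 7 - 2 J 2 = 7 \left(- 4 J\right) = - 28 J$)
$u{\left(v \right)} = 8906$ ($u{\left(v \right)} = \left(69 + 53\right) \left(\left(\left(7 - 13\right) + 29\right) + 50\right) = 122 \left(\left(\left(7 - 13\right) + 29\right) + 50\right) = 122 \left(\left(-6 + 29\right) + 50\right) = 122 \left(23 + 50\right) = 122 \cdot 73 = 8906$)
$\left(u{\left(62 \right)} + 14992\right) + k{\left(4,5 \right)} 2083 = \left(8906 + 14992\right) + \left(-28\right) 5 \cdot 2083 = 23898 - 291620 = -267722$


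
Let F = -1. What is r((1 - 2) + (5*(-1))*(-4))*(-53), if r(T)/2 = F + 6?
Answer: -530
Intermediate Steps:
r(T) = 10 (r(T) = 2*(-1 + 6) = 2*5 = 10)
r((1 - 2) + (5*(-1))*(-4))*(-53) = 10*(-53) = -530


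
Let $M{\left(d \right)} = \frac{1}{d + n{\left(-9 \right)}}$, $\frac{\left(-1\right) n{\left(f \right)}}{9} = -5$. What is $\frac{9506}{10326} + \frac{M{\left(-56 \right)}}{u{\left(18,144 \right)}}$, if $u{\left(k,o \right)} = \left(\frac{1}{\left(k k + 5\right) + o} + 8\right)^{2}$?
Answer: $\frac{67987537168}{73966299675} \approx 0.91917$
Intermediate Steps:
$n{\left(f \right)} = 45$ ($n{\left(f \right)} = \left(-9\right) \left(-5\right) = 45$)
$M{\left(d \right)} = \frac{1}{45 + d}$ ($M{\left(d \right)} = \frac{1}{d + 45} = \frac{1}{45 + d}$)
$u{\left(k,o \right)} = \left(8 + \frac{1}{5 + o + k^{2}}\right)^{2}$ ($u{\left(k,o \right)} = \left(\frac{1}{\left(k^{2} + 5\right) + o} + 8\right)^{2} = \left(\frac{1}{\left(5 + k^{2}\right) + o} + 8\right)^{2} = \left(\frac{1}{5 + o + k^{2}} + 8\right)^{2} = \left(8 + \frac{1}{5 + o + k^{2}}\right)^{2}$)
$\frac{9506}{10326} + \frac{M{\left(-56 \right)}}{u{\left(18,144 \right)}} = \frac{9506}{10326} + \frac{1}{\left(45 - 56\right) \frac{\left(41 + 8 \cdot 144 + 8 \cdot 18^{2}\right)^{2}}{\left(5 + 144 + 18^{2}\right)^{2}}} = 9506 \cdot \frac{1}{10326} + \frac{1}{\left(-11\right) \frac{\left(41 + 1152 + 8 \cdot 324\right)^{2}}{\left(5 + 144 + 324\right)^{2}}} = \frac{4753}{5163} - \frac{1}{11 \frac{\left(41 + 1152 + 2592\right)^{2}}{223729}} = \frac{4753}{5163} - \frac{1}{11 \frac{3785^{2}}{223729}} = \frac{4753}{5163} - \frac{1}{11 \cdot \frac{1}{223729} \cdot 14326225} = \frac{4753}{5163} - \frac{1}{11 \cdot \frac{14326225}{223729}} = \frac{4753}{5163} - \frac{20339}{14326225} = \frac{67987537168}{73966299675}$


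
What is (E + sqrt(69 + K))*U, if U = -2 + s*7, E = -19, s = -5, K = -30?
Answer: 703 - 37*sqrt(39) ≈ 471.94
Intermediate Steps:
U = -37 (U = -2 - 5*7 = -2 - 35 = -37)
(E + sqrt(69 + K))*U = (-19 + sqrt(69 - 30))*(-37) = (-19 + sqrt(39))*(-37) = 703 - 37*sqrt(39)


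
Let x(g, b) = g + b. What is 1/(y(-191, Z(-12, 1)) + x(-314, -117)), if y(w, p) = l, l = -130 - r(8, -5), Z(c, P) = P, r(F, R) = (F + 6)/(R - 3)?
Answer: -4/2237 ≈ -0.0017881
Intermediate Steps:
r(F, R) = (6 + F)/(-3 + R)
l = -513/4 (l = -130 - (6 + 8)/(-3 - 5) = -130 - 14/(-8) = -130 - (-1)*14/8 = -130 - 1*(-7/4) = -130 + 7/4 = -513/4 ≈ -128.25)
y(w, p) = -513/4
x(g, b) = b + g
1/(y(-191, Z(-12, 1)) + x(-314, -117)) = 1/(-513/4 + (-117 - 314)) = 1/(-513/4 - 431) = 1/(-2237/4) = -4/2237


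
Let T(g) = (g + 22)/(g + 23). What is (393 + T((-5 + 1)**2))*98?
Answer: 1505770/39 ≈ 38610.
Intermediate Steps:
T(g) = (22 + g)/(23 + g)
(393 + T((-5 + 1)**2))*98 = (393 + (22 + (-5 + 1)**2)/(23 + (-5 + 1)**2))*98 = (393 + (22 + (-4)**2)/(23 + (-4)**2))*98 = (393 + (22 + 16)/(23 + 16))*98 = (393 + 38/39)*98 = (15365/39)*98 = 1505770/39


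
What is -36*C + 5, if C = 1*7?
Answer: -247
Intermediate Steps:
C = 7
-36*C + 5 = -36*7 + 5 = -252 + 5 = -247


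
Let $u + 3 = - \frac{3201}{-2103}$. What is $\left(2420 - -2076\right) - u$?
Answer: $\frac{3152732}{701} \approx 4497.5$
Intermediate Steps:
$u = - \frac{1036}{701}$ ($u = -3 - \frac{3201}{-2103} = -3 - - \frac{1067}{701} = -3 + \frac{1067}{701} = - \frac{1036}{701} \approx -1.4779$)
$\left(2420 - -2076\right) - u = \left(2420 - -2076\right) - - \frac{1036}{701} = \left(2420 + 2076\right) + \frac{1036}{701} = 4496 + \frac{1036}{701} = \frac{3152732}{701}$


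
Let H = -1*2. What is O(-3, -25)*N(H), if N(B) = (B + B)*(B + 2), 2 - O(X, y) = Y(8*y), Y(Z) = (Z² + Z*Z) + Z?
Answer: 0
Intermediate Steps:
H = -2
Y(Z) = Z + 2*Z² (Y(Z) = (Z² + Z²) + Z = 2*Z² + Z = Z + 2*Z²)
O(X, y) = 2 - 8*y*(1 + 16*y) (O(X, y) = 2 - 8*y*(1 + 2*(8*y)) = 2 - 8*y*(1 + 16*y))
N(B) = 2*B*(2 + B) (N(B) = (2*B)*(2 + B) = 2*B*(2 + B))
O(-3, -25)*N(H) = (2 - 128*(-25)² - 8*(-25))*(2*(-2)*(2 - 2)) = (2 - 128*625 + 200)*(2*(-2)*0) = (2 - 80000 + 200)*0 = -79798*0 = 0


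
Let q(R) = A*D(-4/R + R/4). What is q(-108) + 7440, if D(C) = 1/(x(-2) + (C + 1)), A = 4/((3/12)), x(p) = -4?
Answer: 6018528/809 ≈ 7439.5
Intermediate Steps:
A = 16 (A = 4/((3*(1/12))) = 4/(1/4) = 4*4 = 16)
D(C) = 1/(-3 + C) (D(C) = 1/(-4 + (C + 1)) = 1/(-4 + (1 + C)) = 1/(-3 + C))
q(R) = 16/(-3 - 4/R + R/4) (q(R) = 16/(-3 + (-4/R + R/4)) = 16/(-3 - 4/R + R/4))
q(-108) + 7440 = 64*(-108)/(-16 + (-108)**2 - 12*(-108)) + 7440 = 64*(-108)/(-16 + 11664 + 1296) + 7440 = 64*(-108)/12944 + 7440 = 64*(-108)*(1/12944) + 7440 = -432/809 + 7440 = 6018528/809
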